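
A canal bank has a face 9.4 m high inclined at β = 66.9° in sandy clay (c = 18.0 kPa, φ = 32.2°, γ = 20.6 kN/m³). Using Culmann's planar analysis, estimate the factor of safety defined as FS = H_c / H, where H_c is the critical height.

FS = 1.63

H_c = (4c/γ) · sinβ cosφ / [1 − cos(β − φ)]
    = (4·18.0/20.6) · sin66.9°·cos32.2° / [1 − cos34.7°]
    = 3.495 · 0.7783 / 0.1779 = 15.30 m
FS = H_c / H = 15.30 / 9.4 = 1.627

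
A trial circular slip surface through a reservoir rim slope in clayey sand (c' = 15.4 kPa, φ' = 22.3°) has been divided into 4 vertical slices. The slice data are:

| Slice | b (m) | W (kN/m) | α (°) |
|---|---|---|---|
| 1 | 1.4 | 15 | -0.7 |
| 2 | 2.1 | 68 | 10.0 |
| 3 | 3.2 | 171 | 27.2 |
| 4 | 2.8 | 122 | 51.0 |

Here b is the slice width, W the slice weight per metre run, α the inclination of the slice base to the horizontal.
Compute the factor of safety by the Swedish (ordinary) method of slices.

FS = 1.66

Ordinary method of slices: FS = Σ[c'·Δl_i + (W_i cosα_i)·tanφ'] / Σ W_i sinα_i, with Δl_i = b_i / cosα_i.
Slice 1: Δl = 1.4/cos(-0.7°) = 1.400 m; N'_1 = 15·cos(-0.7°) = 15.0; c'Δl = 21.56; W sinα = -0.2
Slice 2: Δl = 2.1/cos10.0° = 2.132 m; N'_2 = 68·cos10.0° = 67.0; c'Δl = 32.84; W sinα = 11.8
Slice 3: Δl = 3.2/cos27.2° = 3.598 m; N'_3 = 171·cos27.2° = 152.1; c'Δl = 55.41; W sinα = 78.2
Slice 4: Δl = 2.8/cos51.0° = 4.449 m; N'_4 = 122·cos51.0° = 76.8; c'Δl = 68.52; W sinα = 94.8
Σc'Δl = 178.3 kN/m; ΣN' = 310.8 kN/m; ΣW sinα = 184.6 kN/m
Resisting = 178.3 + 310.8·tan22.3° = 178.3 + 127.5 = 305.8 kN/m
FS = 305.8 / 184.6 = 1.657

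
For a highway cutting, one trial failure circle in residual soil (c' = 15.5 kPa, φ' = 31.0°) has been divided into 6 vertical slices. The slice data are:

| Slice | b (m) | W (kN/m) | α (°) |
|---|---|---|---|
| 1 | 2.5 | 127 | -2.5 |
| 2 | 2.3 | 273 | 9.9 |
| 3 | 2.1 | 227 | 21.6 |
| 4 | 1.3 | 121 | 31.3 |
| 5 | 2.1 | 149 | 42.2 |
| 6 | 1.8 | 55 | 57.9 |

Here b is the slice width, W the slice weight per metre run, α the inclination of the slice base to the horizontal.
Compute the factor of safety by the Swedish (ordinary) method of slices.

Ordinary method of slices: FS = Σ[c'·Δl_i + (W_i cosα_i)·tanφ'] / Σ W_i sinα_i, with Δl_i = b_i / cosα_i.
Slice 1: Δl = 2.5/cos(-2.5°) = 2.502 m; N'_1 = 127·cos(-2.5°) = 126.9; c'Δl = 38.79; W sinα = -5.5
Slice 2: Δl = 2.3/cos9.9° = 2.335 m; N'_2 = 273·cos9.9° = 268.9; c'Δl = 36.19; W sinα = 46.9
Slice 3: Δl = 2.1/cos21.6° = 2.259 m; N'_3 = 227·cos21.6° = 211.1; c'Δl = 35.01; W sinα = 83.6
Slice 4: Δl = 1.3/cos31.3° = 1.521 m; N'_4 = 121·cos31.3° = 103.4; c'Δl = 23.58; W sinα = 62.9
Slice 5: Δl = 2.1/cos42.2° = 2.835 m; N'_5 = 149·cos42.2° = 110.4; c'Δl = 43.94; W sinα = 100.1
Slice 6: Δl = 1.8/cos57.9° = 3.387 m; N'_6 = 55·cos57.9° = 29.2; c'Δl = 52.50; W sinα = 46.6
Σc'Δl = 230.0 kN/m; ΣN' = 849.9 kN/m; ΣW sinα = 334.5 kN/m
Resisting = 230.0 + 849.9·tan31.0° = 230.0 + 510.7 = 740.7 kN/m
FS = 740.7 / 334.5 = 2.214

FS = 2.21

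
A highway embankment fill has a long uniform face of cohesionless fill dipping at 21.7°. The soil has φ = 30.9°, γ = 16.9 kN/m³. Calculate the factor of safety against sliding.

FS = 1.50

For a dry cohesionless infinite slope the factor of safety is FS = tanφ / tanβ.
FS = tan30.9° / tan21.7° = 0.5985 / 0.3979 = 1.504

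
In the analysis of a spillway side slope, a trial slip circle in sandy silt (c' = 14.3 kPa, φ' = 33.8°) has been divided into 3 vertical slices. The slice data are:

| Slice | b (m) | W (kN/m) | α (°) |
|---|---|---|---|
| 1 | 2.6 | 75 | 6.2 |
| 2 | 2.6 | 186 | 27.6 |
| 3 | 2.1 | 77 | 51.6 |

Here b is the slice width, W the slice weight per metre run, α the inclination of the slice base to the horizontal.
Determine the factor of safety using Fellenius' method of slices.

FS = 2.07

Ordinary method of slices: FS = Σ[c'·Δl_i + (W_i cosα_i)·tanφ'] / Σ W_i sinα_i, with Δl_i = b_i / cosα_i.
Slice 1: Δl = 2.6/cos6.2° = 2.615 m; N'_1 = 75·cos6.2° = 74.6; c'Δl = 37.40; W sinα = 8.1
Slice 2: Δl = 2.6/cos27.6° = 2.934 m; N'_2 = 186·cos27.6° = 164.8; c'Δl = 41.95; W sinα = 86.2
Slice 3: Δl = 2.1/cos51.6° = 3.381 m; N'_3 = 77·cos51.6° = 47.8; c'Δl = 48.35; W sinα = 60.3
Σc'Δl = 127.7 kN/m; ΣN' = 287.2 kN/m; ΣW sinα = 154.6 kN/m
Resisting = 127.7 + 287.2·tan33.8° = 127.7 + 192.3 = 320.0 kN/m
FS = 320.0 / 154.6 = 2.069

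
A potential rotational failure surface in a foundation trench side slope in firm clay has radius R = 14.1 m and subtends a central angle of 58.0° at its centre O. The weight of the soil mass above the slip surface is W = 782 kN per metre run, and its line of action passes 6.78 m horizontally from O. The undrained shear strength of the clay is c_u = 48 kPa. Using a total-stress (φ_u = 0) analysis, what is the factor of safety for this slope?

FS = 1.82

Taking moments about the centre O, the resisting moment is provided by the undrained shear strength acting along the arc:
Arc length L_a = R·θ = 14.1·(58.0°·π/180) = 14.1·1.0123 = 14.27 m
M_R = c_u·L_a·R = 48·14.27·14.1 = 9660.2 kN·m/m
M_D = W·d = 782·6.78 = 5302.0 kN·m/m
FS = M_R / M_D = 9660.2 / 5302.0 = 1.822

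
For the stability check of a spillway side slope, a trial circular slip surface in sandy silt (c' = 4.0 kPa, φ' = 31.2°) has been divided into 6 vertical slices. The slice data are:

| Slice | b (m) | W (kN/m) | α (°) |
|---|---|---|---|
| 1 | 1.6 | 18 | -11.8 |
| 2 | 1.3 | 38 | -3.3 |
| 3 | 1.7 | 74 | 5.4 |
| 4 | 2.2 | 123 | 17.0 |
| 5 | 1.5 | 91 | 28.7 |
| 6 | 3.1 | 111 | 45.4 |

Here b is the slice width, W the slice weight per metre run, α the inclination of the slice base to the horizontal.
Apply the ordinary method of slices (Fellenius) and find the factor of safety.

Ordinary method of slices: FS = Σ[c'·Δl_i + (W_i cosα_i)·tanφ'] / Σ W_i sinα_i, with Δl_i = b_i / cosα_i.
Slice 1: Δl = 1.6/cos(-11.8°) = 1.635 m; N'_1 = 18·cos(-11.8°) = 17.6; c'Δl = 6.54; W sinα = -3.7
Slice 2: Δl = 1.3/cos(-3.3°) = 1.302 m; N'_2 = 38·cos(-3.3°) = 37.9; c'Δl = 5.21; W sinα = -2.2
Slice 3: Δl = 1.7/cos5.4° = 1.708 m; N'_3 = 74·cos5.4° = 73.7; c'Δl = 6.83; W sinα = 7.0
Slice 4: Δl = 2.2/cos17.0° = 2.301 m; N'_4 = 123·cos17.0° = 117.6; c'Δl = 9.20; W sinα = 36.0
Slice 5: Δl = 1.5/cos28.7° = 1.710 m; N'_5 = 91·cos28.7° = 79.8; c'Δl = 6.84; W sinα = 43.7
Slice 6: Δl = 3.1/cos45.4° = 4.415 m; N'_6 = 111·cos45.4° = 77.9; c'Δl = 17.66; W sinα = 79.0
Σc'Δl = 52.3 kN/m; ΣN' = 404.6 kN/m; ΣW sinα = 159.8 kN/m
Resisting = 52.3 + 404.6·tan31.2° = 52.3 + 245.0 = 297.3 kN/m
FS = 297.3 / 159.8 = 1.861

FS = 1.86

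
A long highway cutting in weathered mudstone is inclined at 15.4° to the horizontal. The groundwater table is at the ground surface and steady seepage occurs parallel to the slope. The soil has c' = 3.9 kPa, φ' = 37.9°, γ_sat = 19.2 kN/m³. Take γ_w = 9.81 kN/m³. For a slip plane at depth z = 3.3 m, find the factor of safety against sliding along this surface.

With seepage parallel to the slope and the water table at the surface, the effective normal stress on the slip plane uses the buoyant unit weight γ' = γ_sat − γ_w while the driving shear stress uses γ_sat:
FS = [c' + γ' z cos²β tanφ'] / [γ_sat z sinβ cosβ]
γ' = 19.2 − 9.81 = 9.39 kN/m³
Numerator = 3.9 + 9.39·3.3·cos²15.4°·tan37.9° = 3.9 + 9.39·3.3·0.9295·0.7785 = 26.322 kPa
Denominator = 19.2·3.3·sin15.4°·cos15.4° = 19.2·3.3·0.2656·0.9641 = 16.222 kPa
FS = 26.322 / 16.222 = 1.623

FS = 1.62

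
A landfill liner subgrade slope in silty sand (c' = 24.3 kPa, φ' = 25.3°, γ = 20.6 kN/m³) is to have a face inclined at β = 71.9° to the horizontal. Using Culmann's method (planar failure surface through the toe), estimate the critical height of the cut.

H_c = 12.96 m

Culmann's analysis gives the critical failure plane at α_cr = (β + φ')/2 = (71.9 + 25.3)/2 = 48.6°, and the critical height
H_c = (4c'/γ) · sinβ cosφ' / [1 − cos(β − φ')]
    = (4·24.3/20.6) · sin71.9°·cos25.3° / [1 − cos(46.6°)]
    = 4.718 · 0.9505·0.9041 / [1 − 0.6871]
    = 4.718 · 0.8593 / 0.3129
    = 12.96 m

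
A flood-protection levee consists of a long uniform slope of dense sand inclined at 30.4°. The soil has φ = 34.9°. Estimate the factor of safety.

FS = 1.19

For a dry cohesionless infinite slope the factor of safety is FS = tanφ / tanβ.
FS = tan34.9° / tan30.4° = 0.6976 / 0.5867 = 1.189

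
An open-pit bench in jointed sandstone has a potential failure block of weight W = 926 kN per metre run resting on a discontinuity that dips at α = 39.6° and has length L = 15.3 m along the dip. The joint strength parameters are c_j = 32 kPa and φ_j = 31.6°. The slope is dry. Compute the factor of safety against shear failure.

Resolving the block weight along and normal to the plane and applying the Mohr–Coulomb strength on the joint:
N' = W cosα = 926·cos39.6° = 713.5 kN/m
Driving force T = W sinα = 926·sin39.6° = 590.3 kN/m
Resisting force R = c_j·L + N'·tanφ_j = 32·15.3 + 713.5·tan31.6° = 489.6 + 438.9 = 928.5 kN/m
FS = R / T = 928.5 / 590.3 = 1.573

FS = 1.57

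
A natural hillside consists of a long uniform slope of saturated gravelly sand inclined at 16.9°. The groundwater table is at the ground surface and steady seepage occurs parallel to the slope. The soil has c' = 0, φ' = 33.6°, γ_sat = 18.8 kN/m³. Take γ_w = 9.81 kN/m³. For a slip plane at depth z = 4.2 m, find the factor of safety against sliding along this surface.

FS = 1.05

With seepage parallel to the slope and the water table at the surface, the effective normal stress on the slip plane uses the buoyant unit weight γ' = γ_sat − γ_w while the driving shear stress uses γ_sat:
FS = [c' + γ' z cos²β tanφ'] / [γ_sat z sinβ cosβ]
(For c' = 0 this reduces to FS = (γ'/γ_sat)·tanφ'/tanβ.)
γ' = 18.8 − 9.81 = 8.99 kN/m³
Numerator = 0.0 + 8.99·4.2·cos²16.9°·tan33.6° = 0.0 + 8.99·4.2·0.9155·0.6644 = 22.966 kPa
Denominator = 18.8·4.2·sin16.9°·cos16.9° = 18.8·4.2·0.2907·0.9568 = 21.963 kPa
FS = 22.966 / 21.963 = 1.046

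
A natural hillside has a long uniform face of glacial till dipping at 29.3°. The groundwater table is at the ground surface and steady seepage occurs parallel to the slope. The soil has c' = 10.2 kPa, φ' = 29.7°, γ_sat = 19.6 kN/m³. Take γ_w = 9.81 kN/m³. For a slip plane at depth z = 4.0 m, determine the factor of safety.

FS = 0.81

With seepage parallel to the slope and the water table at the surface, the effective normal stress on the slip plane uses the buoyant unit weight γ' = γ_sat − γ_w while the driving shear stress uses γ_sat:
FS = [c' + γ' z cos²β tanφ'] / [γ_sat z sinβ cosβ]
γ' = 19.6 − 9.81 = 9.79 kN/m³
Numerator = 10.2 + 9.79·4.0·cos²29.3°·tan29.7° = 10.2 + 9.79·4.0·0.7605·0.5704 = 27.187 kPa
Denominator = 19.6·4.0·sin29.3°·cos29.3° = 19.6·4.0·0.4894·0.8721 = 33.459 kPa
FS = 27.187 / 33.459 = 0.813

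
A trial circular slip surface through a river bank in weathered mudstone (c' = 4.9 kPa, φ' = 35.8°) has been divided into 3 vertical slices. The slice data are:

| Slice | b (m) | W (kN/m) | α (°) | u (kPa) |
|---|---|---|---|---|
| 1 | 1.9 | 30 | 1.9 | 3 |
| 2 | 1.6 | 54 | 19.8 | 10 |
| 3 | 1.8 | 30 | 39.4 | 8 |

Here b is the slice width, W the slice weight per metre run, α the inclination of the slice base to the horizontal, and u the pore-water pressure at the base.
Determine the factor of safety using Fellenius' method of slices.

FS = 1.94

Ordinary method of slices: FS = Σ[c'·Δl_i + (W_i cosα_i − u_i·Δl_i)·tanφ'] / Σ W_i sinα_i, with Δl_i = b_i / cosα_i.
Slice 1: Δl = 1.9/cos1.9° = 1.901 m; N'_1 = 30·cos1.9° − 3·1.901 = 24.3; c'Δl = 9.32; W sinα = 1.0
Slice 2: Δl = 1.6/cos19.8° = 1.701 m; N'_2 = 54·cos19.8° − 10·1.701 = 33.8; c'Δl = 8.33; W sinα = 18.3
Slice 3: Δl = 1.8/cos39.4° = 2.329 m; N'_3 = 30·cos39.4° − 8·2.329 = 4.5; c'Δl = 11.41; W sinα = 19.0
Σc'Δl = 29.1 kN/m; ΣN' = 62.6 kN/m; ΣW sinα = 38.3 kN/m
Resisting = 29.1 + 62.6·tan35.8° = 29.1 + 45.2 = 74.2 kN/m
FS = 74.2 / 38.3 = 1.937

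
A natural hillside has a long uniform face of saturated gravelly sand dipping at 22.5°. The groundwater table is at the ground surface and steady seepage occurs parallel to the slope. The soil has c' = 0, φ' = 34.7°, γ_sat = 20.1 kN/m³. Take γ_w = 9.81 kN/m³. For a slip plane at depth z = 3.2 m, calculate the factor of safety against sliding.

FS = 0.86

With seepage parallel to the slope and the water table at the surface, the effective normal stress on the slip plane uses the buoyant unit weight γ' = γ_sat − γ_w while the driving shear stress uses γ_sat:
FS = [c' + γ' z cos²β tanφ'] / [γ_sat z sinβ cosβ]
(For c' = 0 this reduces to FS = (γ'/γ_sat)·tanφ'/tanβ.)
γ' = 20.1 − 9.81 = 10.29 kN/m³
Numerator = 0.0 + 10.29·3.2·cos²22.5°·tan34.7° = 0.0 + 10.29·3.2·0.8536·0.6924 = 19.461 kPa
Denominator = 20.1·3.2·sin22.5°·cos22.5° = 20.1·3.2·0.3827·0.9239 = 22.741 kPa
FS = 19.461 / 22.741 = 0.856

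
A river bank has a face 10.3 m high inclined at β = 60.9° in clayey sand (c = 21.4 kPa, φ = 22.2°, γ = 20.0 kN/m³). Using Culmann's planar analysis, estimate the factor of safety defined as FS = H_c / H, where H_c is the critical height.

FS = 1.53

H_c = (4c/γ) · sinβ cosφ / [1 − cos(β − φ)]
    = (4·21.4/20.0) · sin60.9°·cos22.2° / [1 − cos38.7°]
    = 4.280 · 0.8090 / 0.2196 = 15.77 m
FS = H_c / H = 15.77 / 10.3 = 1.531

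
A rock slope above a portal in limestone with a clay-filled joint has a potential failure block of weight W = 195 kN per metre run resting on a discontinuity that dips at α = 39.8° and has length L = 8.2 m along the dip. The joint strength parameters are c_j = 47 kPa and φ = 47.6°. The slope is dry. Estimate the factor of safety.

Resolving the block weight along and normal to the plane and applying the Mohr–Coulomb strength on the joint:
N' = W cosα = 195·cos39.8° = 149.8 kN/m
Driving force T = W sinα = 195·sin39.8° = 124.8 kN/m
Resisting force R = c_j·L + N'·tanφ = 47·8.2 + 149.8·tan47.6° = 385.4 + 164.1 = 549.5 kN/m
FS = R / T = 549.5 / 124.8 = 4.402

FS = 4.40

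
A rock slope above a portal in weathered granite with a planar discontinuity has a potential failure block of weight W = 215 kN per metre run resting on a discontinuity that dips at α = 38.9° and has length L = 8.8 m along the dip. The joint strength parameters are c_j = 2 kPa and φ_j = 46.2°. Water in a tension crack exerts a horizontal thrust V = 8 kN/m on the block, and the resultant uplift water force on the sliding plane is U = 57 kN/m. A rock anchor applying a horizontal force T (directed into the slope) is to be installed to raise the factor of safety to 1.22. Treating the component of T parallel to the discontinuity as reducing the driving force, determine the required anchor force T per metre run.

T = 28 kN/m

Resolving forces along and normal to the sliding plane, with the horizontal anchor force T adding T·sinα to the effective normal force and T·cosα acting up the plane against the driving force:
FS = [c_jL + (W cosα − U − V sinα + T sinα) tanφ_j] / [W sinα + V cosα − T cosα]
Without the anchor: N' = 105.3 kN/m, driving T_d = 141.2 kN/m, resisting R = 2·8.8 + 105.3·tan46.2° = 127.4 kN/m, FS = 0.90.
Setting FS = 1.22 and solving for T:
1.22·(141.2 − T cos38.9°) = 127.4 + T sin38.9°·tan46.2°
T·(sin38.9°·tan46.2° + 1.22·cos38.9°) = 1.22·141.2 − 127.4
T·(0.6280·1.0428 + 1.22·0.7782) = 172.3 − 127.4 = 44.9
T·1.6043 = 44.9
T = 28.0 kN/m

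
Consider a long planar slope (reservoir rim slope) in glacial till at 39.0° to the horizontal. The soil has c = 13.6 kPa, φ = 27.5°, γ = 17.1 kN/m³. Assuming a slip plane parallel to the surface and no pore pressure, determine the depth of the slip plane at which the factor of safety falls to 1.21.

Setting FS = 1.21 in FS = [c + γz cos²β tanφ] / [γz sinβ cosβ] and solving for z:
z = c / [γ cosβ (FS·sinβ − cosβ·tanφ)]
  = 13.6 / [17.1·cos39.0°·(1.21·sin39.0° − cos39.0°·tan27.5°)]
  = 13.6 / [17.1·0.7771·(1.21·0.6293 − 0.7771·0.5206)]
  = 13.6 / 4.7432 = 2.867 m

z = 2.87 m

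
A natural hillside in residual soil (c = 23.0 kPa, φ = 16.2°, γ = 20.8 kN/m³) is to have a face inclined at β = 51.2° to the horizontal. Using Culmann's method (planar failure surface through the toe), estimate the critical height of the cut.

Culmann's analysis gives the critical failure plane at α_cr = (β + φ)/2 = (51.2 + 16.2)/2 = 33.7°, and the critical height
H_c = (4c/γ) · sinβ cosφ / [1 − cos(β − φ)]
    = (4·23.0/20.8) · sin51.2°·cos16.2° / [1 − cos(35.0°)]
    = 4.423 · 0.7793·0.9603 / [1 − 0.8192]
    = 4.423 · 0.7484 / 0.1808
    = 18.30 m

H_c = 18.30 m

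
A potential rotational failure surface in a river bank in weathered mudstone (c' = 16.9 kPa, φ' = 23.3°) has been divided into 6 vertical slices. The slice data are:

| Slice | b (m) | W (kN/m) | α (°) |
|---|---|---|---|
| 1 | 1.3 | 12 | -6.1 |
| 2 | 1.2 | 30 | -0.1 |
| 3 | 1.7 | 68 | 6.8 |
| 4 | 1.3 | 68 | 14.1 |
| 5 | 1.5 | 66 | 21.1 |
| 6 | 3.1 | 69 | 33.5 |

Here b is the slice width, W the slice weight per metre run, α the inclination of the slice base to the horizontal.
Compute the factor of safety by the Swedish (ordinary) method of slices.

FS = 3.65

Ordinary method of slices: FS = Σ[c'·Δl_i + (W_i cosα_i)·tanφ'] / Σ W_i sinα_i, with Δl_i = b_i / cosα_i.
Slice 1: Δl = 1.3/cos(-6.1°) = 1.307 m; N'_1 = 12·cos(-6.1°) = 11.9; c'Δl = 22.10; W sinα = -1.3
Slice 2: Δl = 1.2/cos(-0.1°) = 1.200 m; N'_2 = 30·cos(-0.1°) = 30.0; c'Δl = 20.28; W sinα = -0.1
Slice 3: Δl = 1.7/cos6.8° = 1.712 m; N'_3 = 68·cos6.8° = 67.5; c'Δl = 28.93; W sinα = 8.1
Slice 4: Δl = 1.3/cos14.1° = 1.340 m; N'_4 = 68·cos14.1° = 66.0; c'Δl = 22.65; W sinα = 16.6
Slice 5: Δl = 1.5/cos21.1° = 1.608 m; N'_5 = 66·cos21.1° = 61.6; c'Δl = 27.17; W sinα = 23.8
Slice 6: Δl = 3.1/cos33.5° = 3.718 m; N'_6 = 69·cos33.5° = 57.5; c'Δl = 62.83; W sinα = 38.1
Σc'Δl = 184.0 kN/m; ΣN' = 294.5 kN/m; ΣW sinα = 85.1 kN/m
Resisting = 184.0 + 294.5·tan23.3° = 184.0 + 126.8 = 310.8 kN/m
FS = 310.8 / 85.1 = 3.651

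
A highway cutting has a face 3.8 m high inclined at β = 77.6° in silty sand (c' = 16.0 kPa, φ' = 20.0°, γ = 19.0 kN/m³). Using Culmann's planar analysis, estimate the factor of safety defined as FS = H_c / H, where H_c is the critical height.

H_c = (4c'/γ) · sinβ cosφ' / [1 − cos(β − φ')]
    = (4·16.0/19.0) · sin77.6°·cos20.0° / [1 − cos57.6°]
    = 3.368 · 0.9178 / 0.4642 = 6.66 m
FS = H_c / H = 6.66 / 3.8 = 1.753

FS = 1.75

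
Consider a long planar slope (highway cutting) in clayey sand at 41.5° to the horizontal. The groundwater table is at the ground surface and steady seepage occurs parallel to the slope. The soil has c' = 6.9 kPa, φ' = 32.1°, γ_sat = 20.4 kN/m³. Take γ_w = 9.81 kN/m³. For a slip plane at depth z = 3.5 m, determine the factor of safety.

FS = 0.56

With seepage parallel to the slope and the water table at the surface, the effective normal stress on the slip plane uses the buoyant unit weight γ' = γ_sat − γ_w while the driving shear stress uses γ_sat:
FS = [c' + γ' z cos²β tanφ'] / [γ_sat z sinβ cosβ]
γ' = 20.4 − 9.81 = 10.59 kN/m³
Numerator = 6.9 + 10.59·3.5·cos²41.5°·tan32.1° = 6.9 + 10.59·3.5·0.5609·0.6273 = 19.942 kPa
Denominator = 20.4·3.5·sin41.5°·cos41.5° = 20.4·3.5·0.6626·0.7490 = 35.434 kPa
FS = 19.942 / 35.434 = 0.563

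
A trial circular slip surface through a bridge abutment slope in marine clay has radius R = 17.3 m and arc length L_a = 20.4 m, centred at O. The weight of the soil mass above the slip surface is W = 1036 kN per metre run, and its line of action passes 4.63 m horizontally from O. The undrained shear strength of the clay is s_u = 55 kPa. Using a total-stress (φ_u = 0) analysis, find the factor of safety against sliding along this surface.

FS = 4.05

Taking moments about the centre O, the resisting moment is provided by the undrained shear strength acting along the arc:
M_R = s_u·L_a·R = 55·20.40·17.3 = 19410.6 kN·m/m
M_D = W·d = 1036·4.63 = 4796.7 kN·m/m
FS = M_R / M_D = 19410.6 / 4796.7 = 4.047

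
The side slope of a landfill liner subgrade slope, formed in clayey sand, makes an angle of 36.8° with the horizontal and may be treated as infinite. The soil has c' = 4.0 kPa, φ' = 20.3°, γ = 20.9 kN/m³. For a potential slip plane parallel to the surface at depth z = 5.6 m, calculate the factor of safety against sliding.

For an infinite slope with a slip plane parallel to the surface (no pore pressure): FS = [c' + γz cos²β tanφ'] / [γz sinβ cosβ].
γz = 20.9·5.6 = 117.04 kN/m²
Numerator = 4.0 + 117.04·cos²36.8°·tan20.3° = 4.0 + 117.04·0.6412·0.3699 = 31.759 kPa
Denominator = 117.04·sin36.8°·cos36.8° = 117.04·0.5990·0.8007 = 56.139 kPa
FS = 31.759 / 56.139 = 0.566

FS = 0.57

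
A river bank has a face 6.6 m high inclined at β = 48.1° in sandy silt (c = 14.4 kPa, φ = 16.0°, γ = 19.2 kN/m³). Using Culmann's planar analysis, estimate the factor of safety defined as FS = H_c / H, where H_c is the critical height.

H_c = (4c/γ) · sinβ cosφ / [1 − cos(β − φ)]
    = (4·14.4/19.2) · sin48.1°·cos16.0° / [1 − cos32.1°]
    = 3.000 · 0.7155 / 0.1529 = 14.04 m
FS = H_c / H = 14.04 / 6.6 = 2.127

FS = 2.13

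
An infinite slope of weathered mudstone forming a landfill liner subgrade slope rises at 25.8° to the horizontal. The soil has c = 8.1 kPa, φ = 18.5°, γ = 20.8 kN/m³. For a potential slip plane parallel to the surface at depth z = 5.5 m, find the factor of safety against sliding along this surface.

FS = 0.87

For an infinite slope with a slip plane parallel to the surface (no pore pressure): FS = [c + γz cos²β tanφ] / [γz sinβ cosβ].
γz = 20.8·5.5 = 114.40 kN/m²
Numerator = 8.1 + 114.40·cos²25.8°·tan18.5° = 8.1 + 114.40·0.8106·0.3346 = 39.127 kPa
Denominator = 114.40·sin25.8°·cos25.8° = 114.40·0.4352·0.9003 = 44.827 kPa
FS = 39.127 / 44.827 = 0.873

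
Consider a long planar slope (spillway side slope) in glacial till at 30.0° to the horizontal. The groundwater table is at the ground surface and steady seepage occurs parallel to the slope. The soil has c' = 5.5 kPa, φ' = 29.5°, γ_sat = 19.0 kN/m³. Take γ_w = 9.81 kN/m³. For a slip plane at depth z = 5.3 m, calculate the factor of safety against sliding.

With seepage parallel to the slope and the water table at the surface, the effective normal stress on the slip plane uses the buoyant unit weight γ' = γ_sat − γ_w while the driving shear stress uses γ_sat:
FS = [c' + γ' z cos²β tanφ'] / [γ_sat z sinβ cosβ]
γ' = 19.0 − 9.81 = 9.19 kN/m³
Numerator = 5.5 + 9.19·5.3·cos²30.0°·tan29.5° = 5.5 + 9.19·5.3·0.7500·0.5658 = 26.168 kPa
Denominator = 19.0·5.3·sin30.0°·cos30.0° = 19.0·5.3·0.5000·0.8660 = 43.604 kPa
FS = 26.168 / 43.604 = 0.600

FS = 0.60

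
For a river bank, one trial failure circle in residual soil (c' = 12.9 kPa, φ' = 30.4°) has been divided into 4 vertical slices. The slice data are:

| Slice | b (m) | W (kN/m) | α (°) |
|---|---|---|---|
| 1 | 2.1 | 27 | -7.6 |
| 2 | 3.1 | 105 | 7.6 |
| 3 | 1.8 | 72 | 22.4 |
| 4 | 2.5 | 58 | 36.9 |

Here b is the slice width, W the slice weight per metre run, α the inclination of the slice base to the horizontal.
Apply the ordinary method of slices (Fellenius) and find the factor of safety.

FS = 3.80

Ordinary method of slices: FS = Σ[c'·Δl_i + (W_i cosα_i)·tanφ'] / Σ W_i sinα_i, with Δl_i = b_i / cosα_i.
Slice 1: Δl = 2.1/cos(-7.6°) = 2.119 m; N'_1 = 27·cos(-7.6°) = 26.8; c'Δl = 27.33; W sinα = -3.6
Slice 2: Δl = 3.1/cos7.6° = 3.127 m; N'_2 = 105·cos7.6° = 104.1; c'Δl = 40.34; W sinα = 13.9
Slice 3: Δl = 1.8/cos22.4° = 1.947 m; N'_3 = 72·cos22.4° = 66.6; c'Δl = 25.12; W sinα = 27.4
Slice 4: Δl = 2.5/cos36.9° = 3.126 m; N'_4 = 58·cos36.9° = 46.4; c'Δl = 40.33; W sinα = 34.8
Σc'Δl = 133.1 kN/m; ΣN' = 243.8 kN/m; ΣW sinα = 72.6 kN/m
Resisting = 133.1 + 243.8·tan30.4° = 133.1 + 143.0 = 276.1 kN/m
FS = 276.1 / 72.6 = 3.805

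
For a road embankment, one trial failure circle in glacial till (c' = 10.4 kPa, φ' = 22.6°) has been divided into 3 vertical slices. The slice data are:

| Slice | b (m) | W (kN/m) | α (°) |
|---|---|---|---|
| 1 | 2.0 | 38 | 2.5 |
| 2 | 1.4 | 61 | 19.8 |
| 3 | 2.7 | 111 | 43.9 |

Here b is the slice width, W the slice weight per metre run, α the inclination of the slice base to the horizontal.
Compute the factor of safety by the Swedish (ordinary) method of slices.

Ordinary method of slices: FS = Σ[c'·Δl_i + (W_i cosα_i)·tanφ'] / Σ W_i sinα_i, with Δl_i = b_i / cosα_i.
Slice 1: Δl = 2.0/cos2.5° = 2.002 m; N'_1 = 38·cos2.5° = 38.0; c'Δl = 20.82; W sinα = 1.7
Slice 2: Δl = 1.4/cos19.8° = 1.488 m; N'_2 = 61·cos19.8° = 57.4; c'Δl = 15.47; W sinα = 20.7
Slice 3: Δl = 2.7/cos43.9° = 3.747 m; N'_3 = 111·cos43.9° = 80.0; c'Δl = 38.97; W sinα = 77.0
Σc'Δl = 75.3 kN/m; ΣN' = 175.3 kN/m; ΣW sinα = 99.3 kN/m
Resisting = 75.3 + 175.3·tan22.6° = 75.3 + 73.0 = 148.3 kN/m
FS = 148.3 / 99.3 = 1.493

FS = 1.49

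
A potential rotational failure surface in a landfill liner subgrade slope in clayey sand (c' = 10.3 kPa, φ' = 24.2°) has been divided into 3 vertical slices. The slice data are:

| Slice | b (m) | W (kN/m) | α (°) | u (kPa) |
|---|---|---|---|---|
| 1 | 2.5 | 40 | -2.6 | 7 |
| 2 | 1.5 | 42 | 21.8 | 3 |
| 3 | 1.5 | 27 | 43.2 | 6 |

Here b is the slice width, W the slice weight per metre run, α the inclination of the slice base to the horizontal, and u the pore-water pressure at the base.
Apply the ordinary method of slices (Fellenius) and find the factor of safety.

Ordinary method of slices: FS = Σ[c'·Δl_i + (W_i cosα_i − u_i·Δl_i)·tanφ'] / Σ W_i sinα_i, with Δl_i = b_i / cosα_i.
Slice 1: Δl = 2.5/cos(-2.6°) = 2.503 m; N'_1 = 40·cos(-2.6°) − 7·2.503 = 22.4; c'Δl = 25.78; W sinα = -1.8
Slice 2: Δl = 1.5/cos21.8° = 1.616 m; N'_2 = 42·cos21.8° − 3·1.616 = 34.1; c'Δl = 16.64; W sinα = 15.6
Slice 3: Δl = 1.5/cos43.2° = 2.058 m; N'_3 = 27·cos43.2° − 6·2.058 = 7.3; c'Δl = 21.19; W sinα = 18.5
Σc'Δl = 63.6 kN/m; ΣN' = 63.9 kN/m; ΣW sinα = 32.3 kN/m
Resisting = 63.6 + 63.9·tan24.2° = 63.6 + 28.7 = 92.3 kN/m
FS = 92.3 / 32.3 = 2.862

FS = 2.86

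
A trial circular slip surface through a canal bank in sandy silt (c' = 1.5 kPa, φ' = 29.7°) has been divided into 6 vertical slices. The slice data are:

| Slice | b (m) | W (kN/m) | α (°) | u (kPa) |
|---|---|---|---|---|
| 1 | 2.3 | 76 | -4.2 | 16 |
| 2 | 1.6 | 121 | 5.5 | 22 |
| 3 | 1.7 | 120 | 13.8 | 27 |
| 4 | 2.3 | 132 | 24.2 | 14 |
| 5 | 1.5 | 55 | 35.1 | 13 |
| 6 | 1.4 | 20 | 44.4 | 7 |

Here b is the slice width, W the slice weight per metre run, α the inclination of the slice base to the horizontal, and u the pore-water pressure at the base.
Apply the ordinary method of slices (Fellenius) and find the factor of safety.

Ordinary method of slices: FS = Σ[c'·Δl_i + (W_i cosα_i − u_i·Δl_i)·tanφ'] / Σ W_i sinα_i, with Δl_i = b_i / cosα_i.
Slice 1: Δl = 2.3/cos(-4.2°) = 2.306 m; N'_1 = 76·cos(-4.2°) − 16·2.306 = 38.9; c'Δl = 3.46; W sinα = -5.6
Slice 2: Δl = 1.6/cos5.5° = 1.607 m; N'_2 = 121·cos5.5° − 22·1.607 = 85.1; c'Δl = 2.41; W sinα = 11.6
Slice 3: Δl = 1.7/cos13.8° = 1.751 m; N'_3 = 120·cos13.8° − 27·1.751 = 69.3; c'Δl = 2.63; W sinα = 28.6
Slice 4: Δl = 2.3/cos24.2° = 2.522 m; N'_4 = 132·cos24.2° − 14·2.522 = 85.1; c'Δl = 3.78; W sinα = 54.1
Slice 5: Δl = 1.5/cos35.1° = 1.833 m; N'_5 = 55·cos35.1° − 13·1.833 = 21.2; c'Δl = 2.75; W sinα = 31.6
Slice 6: Δl = 1.4/cos44.4° = 1.959 m; N'_6 = 20·cos44.4° − 7·1.959 = 0.6; c'Δl = 2.94; W sinα = 14.0
Σc'Δl = 18.0 kN/m; ΣN' = 300.1 kN/m; ΣW sinα = 134.4 kN/m
Resisting = 18.0 + 300.1·tan29.7° = 18.0 + 171.2 = 189.1 kN/m
FS = 189.1 / 134.4 = 1.407

FS = 1.41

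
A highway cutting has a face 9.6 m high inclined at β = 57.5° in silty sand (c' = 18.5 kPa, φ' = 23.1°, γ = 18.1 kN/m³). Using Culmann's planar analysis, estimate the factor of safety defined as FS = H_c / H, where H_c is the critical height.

H_c = (4c'/γ) · sinβ cosφ' / [1 − cos(β − φ')]
    = (4·18.5/18.1) · sin57.5°·cos23.1° / [1 − cos34.4°]
    = 4.088 · 0.7758 / 0.1749 = 18.14 m
FS = H_c / H = 18.14 / 9.6 = 1.889

FS = 1.89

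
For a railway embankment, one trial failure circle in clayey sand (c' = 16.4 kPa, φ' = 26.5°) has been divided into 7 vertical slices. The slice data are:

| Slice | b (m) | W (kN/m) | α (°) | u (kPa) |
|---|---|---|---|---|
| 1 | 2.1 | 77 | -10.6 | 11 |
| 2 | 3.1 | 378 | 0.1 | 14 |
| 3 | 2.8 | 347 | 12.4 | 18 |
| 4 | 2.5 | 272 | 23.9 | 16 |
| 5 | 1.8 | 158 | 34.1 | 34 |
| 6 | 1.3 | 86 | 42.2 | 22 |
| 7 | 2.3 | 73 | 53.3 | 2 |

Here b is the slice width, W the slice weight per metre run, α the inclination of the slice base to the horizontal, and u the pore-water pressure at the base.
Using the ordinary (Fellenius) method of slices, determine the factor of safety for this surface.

FS = 2.13

Ordinary method of slices: FS = Σ[c'·Δl_i + (W_i cosα_i − u_i·Δl_i)·tanφ'] / Σ W_i sinα_i, with Δl_i = b_i / cosα_i.
Slice 1: Δl = 2.1/cos(-10.6°) = 2.136 m; N'_1 = 77·cos(-10.6°) − 11·2.136 = 52.2; c'Δl = 35.04; W sinα = -14.2
Slice 2: Δl = 3.1/cos0.1° = 3.100 m; N'_2 = 378·cos0.1° − 14·3.100 = 334.6; c'Δl = 50.84; W sinα = 0.7
Slice 3: Δl = 2.8/cos12.4° = 2.867 m; N'_3 = 347·cos12.4° − 18·2.867 = 287.3; c'Δl = 47.02; W sinα = 74.5
Slice 4: Δl = 2.5/cos23.9° = 2.734 m; N'_4 = 272·cos23.9° − 16·2.734 = 204.9; c'Δl = 44.85; W sinα = 110.2
Slice 5: Δl = 1.8/cos34.1° = 2.174 m; N'_5 = 158·cos34.1° − 34·2.174 = 56.9; c'Δl = 35.65; W sinα = 88.6
Slice 6: Δl = 1.3/cos42.2° = 1.755 m; N'_6 = 86·cos42.2° − 22·1.755 = 25.1; c'Δl = 28.78; W sinα = 57.8
Slice 7: Δl = 2.3/cos53.3° = 3.849 m; N'_7 = 73·cos53.3° − 2·3.849 = 35.9; c'Δl = 63.12; W sinα = 58.5
Σc'Δl = 305.3 kN/m; ΣN' = 997.0 kN/m; ΣW sinα = 376.1 kN/m
Resisting = 305.3 + 997.0·tan26.5° = 305.3 + 497.1 = 802.4 kN/m
FS = 802.4 / 376.1 = 2.133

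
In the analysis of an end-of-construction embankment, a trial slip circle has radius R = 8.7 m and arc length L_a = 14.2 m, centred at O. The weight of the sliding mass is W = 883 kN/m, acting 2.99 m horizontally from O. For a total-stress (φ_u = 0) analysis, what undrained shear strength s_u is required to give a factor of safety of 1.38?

FS = s_u·L_a·R / (W·d), so s_u = FS·W·d / (L_a·R).
s_u = 1.38·883·2.99 / (14.20·8.7) = 3643.4 / 123.54 = 29.49 kPa

s_u = 29.5 kPa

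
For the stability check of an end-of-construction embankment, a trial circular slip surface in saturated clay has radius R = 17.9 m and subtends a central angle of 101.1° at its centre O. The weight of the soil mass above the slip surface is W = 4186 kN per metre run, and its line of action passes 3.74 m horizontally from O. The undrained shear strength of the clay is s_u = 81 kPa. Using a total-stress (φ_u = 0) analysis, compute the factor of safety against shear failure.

Taking moments about the centre O, the resisting moment is provided by the undrained shear strength acting along the arc:
Arc length L_a = R·θ = 17.9·(101.1°·π/180) = 17.9·1.7645 = 31.59 m
M_R = s_u·L_a·R = 81·31.59·17.9 = 45795.2 kN·m/m
M_D = W·d = 4186·3.74 = 15655.6 kN·m/m
FS = M_R / M_D = 45795.2 / 15655.6 = 2.925

FS = 2.93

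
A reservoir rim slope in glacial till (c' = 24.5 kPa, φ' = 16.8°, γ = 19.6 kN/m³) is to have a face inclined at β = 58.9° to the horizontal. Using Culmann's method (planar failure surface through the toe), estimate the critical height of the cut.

Culmann's analysis gives the critical failure plane at α_cr = (β + φ')/2 = (58.9 + 16.8)/2 = 37.9°, and the critical height
H_c = (4c'/γ) · sinβ cosφ' / [1 − cos(β − φ')]
    = (4·24.5/19.6) · sin58.9°·cos16.8° / [1 − cos(42.1°)]
    = 5.000 · 0.8563·0.9573 / [1 − 0.7420]
    = 5.000 · 0.8197 / 0.2580
    = 15.88 m

H_c = 15.88 m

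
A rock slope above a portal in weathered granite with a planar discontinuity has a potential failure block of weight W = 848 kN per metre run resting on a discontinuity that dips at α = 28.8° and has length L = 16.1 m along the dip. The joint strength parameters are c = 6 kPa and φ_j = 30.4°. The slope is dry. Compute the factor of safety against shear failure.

FS = 1.30

Resolving the block weight along and normal to the plane and applying the Mohr–Coulomb strength on the joint:
N' = W cosα = 848·cos28.8° = 743.1 kN/m
Driving force T = W sinα = 848·sin28.8° = 408.5 kN/m
Resisting force R = c·L + N'·tanφ_j = 6·16.1 + 743.1·tan30.4° = 96.6 + 436.0 = 532.6 kN/m
FS = R / T = 532.6 / 408.5 = 1.304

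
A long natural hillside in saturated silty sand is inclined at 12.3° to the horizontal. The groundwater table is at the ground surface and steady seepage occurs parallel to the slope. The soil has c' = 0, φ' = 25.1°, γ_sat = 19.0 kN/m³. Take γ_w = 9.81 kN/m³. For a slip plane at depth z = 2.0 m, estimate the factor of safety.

With seepage parallel to the slope and the water table at the surface, the effective normal stress on the slip plane uses the buoyant unit weight γ' = γ_sat − γ_w while the driving shear stress uses γ_sat:
FS = [c' + γ' z cos²β tanφ'] / [γ_sat z sinβ cosβ]
(For c' = 0 this reduces to FS = (γ'/γ_sat)·tanφ'/tanβ.)
γ' = 19.0 − 9.81 = 9.19 kN/m³
Numerator = 0.0 + 9.19·2.0·cos²12.3°·tan25.1° = 0.0 + 9.19·2.0·0.9546·0.4684 = 8.219 kPa
Denominator = 19.0·2.0·sin12.3°·cos12.3° = 19.0·2.0·0.2130·0.9770 = 7.909 kPa
FS = 8.219 / 7.909 = 1.039

FS = 1.04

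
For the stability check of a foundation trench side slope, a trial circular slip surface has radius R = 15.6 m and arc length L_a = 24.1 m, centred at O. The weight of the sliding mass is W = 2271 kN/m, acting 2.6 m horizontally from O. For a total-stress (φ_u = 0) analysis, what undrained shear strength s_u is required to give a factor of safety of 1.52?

FS = s_u·L_a·R / (W·d), so s_u = FS·W·d / (L_a·R).
s_u = 1.52·2271·2.6 / (24.10·15.6) = 8975.0 / 375.96 = 23.87 kPa

s_u = 23.9 kPa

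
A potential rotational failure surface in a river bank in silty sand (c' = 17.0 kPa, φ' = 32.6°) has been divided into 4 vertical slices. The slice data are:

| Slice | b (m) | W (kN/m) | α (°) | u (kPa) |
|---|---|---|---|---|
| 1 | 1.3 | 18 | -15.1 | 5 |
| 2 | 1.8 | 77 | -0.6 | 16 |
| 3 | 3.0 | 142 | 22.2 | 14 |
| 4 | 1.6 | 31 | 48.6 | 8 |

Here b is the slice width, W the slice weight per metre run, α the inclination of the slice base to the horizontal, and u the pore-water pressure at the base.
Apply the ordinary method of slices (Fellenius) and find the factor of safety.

FS = 3.40

Ordinary method of slices: FS = Σ[c'·Δl_i + (W_i cosα_i − u_i·Δl_i)·tanφ'] / Σ W_i sinα_i, with Δl_i = b_i / cosα_i.
Slice 1: Δl = 1.3/cos(-15.1°) = 1.346 m; N'_1 = 18·cos(-15.1°) − 5·1.346 = 10.6; c'Δl = 22.89; W sinα = -4.7
Slice 2: Δl = 1.8/cos(-0.6°) = 1.800 m; N'_2 = 77·cos(-0.6°) − 16·1.800 = 48.2; c'Δl = 30.60; W sinα = -0.8
Slice 3: Δl = 3.0/cos22.2° = 3.240 m; N'_3 = 142·cos22.2° − 14·3.240 = 86.1; c'Δl = 55.08; W sinα = 53.7
Slice 4: Δl = 1.6/cos48.6° = 2.419 m; N'_4 = 31·cos48.6° − 8·2.419 = 1.1; c'Δl = 41.13; W sinα = 23.3
Σc'Δl = 149.7 kN/m; ΣN' = 146.1 kN/m; ΣW sinα = 71.4 kN/m
Resisting = 149.7 + 146.1·tan32.6° = 149.7 + 93.4 = 243.1 kN/m
FS = 243.1 / 71.4 = 3.405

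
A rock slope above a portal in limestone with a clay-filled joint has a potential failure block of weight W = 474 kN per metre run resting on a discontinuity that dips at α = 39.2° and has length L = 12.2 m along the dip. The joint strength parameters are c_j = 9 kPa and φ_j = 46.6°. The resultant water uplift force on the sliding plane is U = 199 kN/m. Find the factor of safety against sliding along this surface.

Resolving the block weight along and normal to the plane and applying the Mohr–Coulomb strength on the joint:
N' = W cosα − U = 474·cos39.2° − 199 = 168.3 kN/m
Driving force T = W sinα = 474·sin39.2° = 299.6 kN/m
Resisting force R = c_j·L + N'·tanφ_j = 9·12.2 + 168.3·tan46.6° = 109.8 + 178.0 = 287.8 kN/m
FS = R / T = 287.8 / 299.6 = 0.961

FS = 0.96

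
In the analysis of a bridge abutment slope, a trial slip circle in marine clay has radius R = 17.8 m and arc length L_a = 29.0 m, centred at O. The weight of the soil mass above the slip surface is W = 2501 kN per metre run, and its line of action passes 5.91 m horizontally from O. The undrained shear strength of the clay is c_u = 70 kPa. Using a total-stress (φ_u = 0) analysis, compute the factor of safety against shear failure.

Taking moments about the centre O, the resisting moment is provided by the undrained shear strength acting along the arc:
M_R = c_u·L_a·R = 70·29.00·17.8 = 36134.0 kN·m/m
M_D = W·d = 2501·5.91 = 14780.9 kN·m/m
FS = M_R / M_D = 36134.0 / 14780.9 = 2.445

FS = 2.44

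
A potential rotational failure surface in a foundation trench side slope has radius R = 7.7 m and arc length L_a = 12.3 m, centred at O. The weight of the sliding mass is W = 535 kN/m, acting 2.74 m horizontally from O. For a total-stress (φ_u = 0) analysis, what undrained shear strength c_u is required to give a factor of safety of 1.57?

FS = c_u·L_a·R / (W·d), so c_u = FS·W·d / (L_a·R).
c_u = 1.57·535·2.74 / (12.30·7.7) = 2301.5 / 94.71 = 24.30 kPa

c_u = 24.3 kPa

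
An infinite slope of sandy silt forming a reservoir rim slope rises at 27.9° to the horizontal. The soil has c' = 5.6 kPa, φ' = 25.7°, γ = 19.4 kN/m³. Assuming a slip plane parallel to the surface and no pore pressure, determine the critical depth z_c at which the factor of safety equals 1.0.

z_c = 7.67 m

Setting FS = 1.00 in FS = [c' + γz cos²β tanφ'] / [γz sinβ cosβ] and solving for z:
z = c' / [γ cosβ (FS·sinβ − cosβ·tanφ')]
  = 5.6 / [19.4·cos27.9°·(1.00·sin27.9° − cos27.9°·tan25.7°)]
  = 5.6 / [19.4·0.8838·(1.00·0.4679 − 0.8838·0.4813)]
  = 5.6 / 0.7304 = 7.667 m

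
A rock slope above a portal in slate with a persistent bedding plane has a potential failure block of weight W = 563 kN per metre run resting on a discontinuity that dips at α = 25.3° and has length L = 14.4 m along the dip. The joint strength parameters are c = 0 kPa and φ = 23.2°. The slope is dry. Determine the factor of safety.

Resolving the block weight along and normal to the plane and applying the Mohr–Coulomb strength on the joint:
N' = W cosα = 563·cos25.3° = 509.0 kN/m
Driving force T = W sinα = 563·sin25.3° = 240.6 kN/m
Resisting force R = c·L + N'·tanφ = 0·14.4 + 509.0·tan23.2° = 0.0 + 218.2 = 218.2 kN/m
FS = R / T = 218.2 / 240.6 = 0.907

FS = 0.91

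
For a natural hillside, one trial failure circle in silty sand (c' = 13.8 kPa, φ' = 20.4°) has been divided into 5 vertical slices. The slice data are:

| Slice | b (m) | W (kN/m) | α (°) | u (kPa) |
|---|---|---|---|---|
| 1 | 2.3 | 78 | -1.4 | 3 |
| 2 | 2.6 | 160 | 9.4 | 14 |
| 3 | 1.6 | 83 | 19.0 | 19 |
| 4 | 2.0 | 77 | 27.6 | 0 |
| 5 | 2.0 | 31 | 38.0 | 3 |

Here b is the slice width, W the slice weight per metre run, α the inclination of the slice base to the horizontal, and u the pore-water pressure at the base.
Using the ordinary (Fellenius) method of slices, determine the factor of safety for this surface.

FS = 2.62

Ordinary method of slices: FS = Σ[c'·Δl_i + (W_i cosα_i − u_i·Δl_i)·tanφ'] / Σ W_i sinα_i, with Δl_i = b_i / cosα_i.
Slice 1: Δl = 2.3/cos(-1.4°) = 2.301 m; N'_1 = 78·cos(-1.4°) − 3·2.301 = 71.1; c'Δl = 31.75; W sinα = -1.9
Slice 2: Δl = 2.6/cos9.4° = 2.635 m; N'_2 = 160·cos9.4° − 14·2.635 = 121.0; c'Δl = 36.37; W sinα = 26.1
Slice 3: Δl = 1.6/cos19.0° = 1.692 m; N'_3 = 83·cos19.0° − 19·1.692 = 46.3; c'Δl = 23.35; W sinα = 27.0
Slice 4: Δl = 2.0/cos27.6° = 2.257 m; N'_4 = 77·cos27.6° − 0·2.257 = 68.2; c'Δl = 31.14; W sinα = 35.7
Slice 5: Δl = 2.0/cos38.0° = 2.538 m; N'_5 = 31·cos38.0° − 3·2.538 = 16.8; c'Δl = 35.02; W sinα = 19.1
Σc'Δl = 157.6 kN/m; ΣN' = 323.4 kN/m; ΣW sinα = 106.0 kN/m
Resisting = 157.6 + 323.4·tan20.4° = 157.6 + 120.3 = 277.9 kN/m
FS = 277.9 / 106.0 = 2.622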